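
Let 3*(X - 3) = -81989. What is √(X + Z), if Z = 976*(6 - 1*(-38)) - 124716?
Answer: 8*I*√15342/3 ≈ 330.3*I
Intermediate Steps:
X = -81980/3 (X = 3 + (⅓)*(-81989) = 3 - 81989/3 = -81980/3 ≈ -27327.)
Z = -81772 (Z = 976*(6 + 38) - 124716 = 976*44 - 124716 = 42944 - 124716 = -81772)
√(X + Z) = √(-81980/3 - 81772) = √(-327296/3) = 8*I*√15342/3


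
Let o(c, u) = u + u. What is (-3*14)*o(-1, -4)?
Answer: 336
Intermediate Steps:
o(c, u) = 2*u
(-3*14)*o(-1, -4) = (-3*14)*(2*(-4)) = -42*(-8) = 336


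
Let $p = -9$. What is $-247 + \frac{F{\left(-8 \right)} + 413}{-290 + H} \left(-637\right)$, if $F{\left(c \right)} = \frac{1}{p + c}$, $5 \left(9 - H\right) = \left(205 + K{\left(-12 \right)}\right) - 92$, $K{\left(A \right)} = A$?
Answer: $\frac{2672501}{4267} \approx 626.32$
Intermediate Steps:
$H = - \frac{56}{5}$ ($H = 9 - \frac{\left(205 - 12\right) - 92}{5} = 9 - \frac{193 - 92}{5} = 9 - \frac{101}{5} = - \frac{56}{5} \approx -11.2$)
$F{\left(c \right)} = \frac{1}{-9 + c}$
$-247 + \frac{F{\left(-8 \right)} + 413}{-290 + H} \left(-637\right) = -247 + \frac{\frac{1}{-9 - 8} + 413}{-290 - \frac{56}{5}} \left(-637\right) = -247 + \frac{\frac{1}{-17} + 413}{- \frac{1506}{5}} \left(-637\right) = -247 + \left(- \frac{1}{17} + 413\right) \left(- \frac{5}{1506}\right) \left(-637\right) = -247 + \frac{7020}{17} \left(- \frac{5}{1506}\right) \left(-637\right) = -247 - - \frac{3726450}{4267} = -247 + \frac{3726450}{4267} = \frac{2672501}{4267}$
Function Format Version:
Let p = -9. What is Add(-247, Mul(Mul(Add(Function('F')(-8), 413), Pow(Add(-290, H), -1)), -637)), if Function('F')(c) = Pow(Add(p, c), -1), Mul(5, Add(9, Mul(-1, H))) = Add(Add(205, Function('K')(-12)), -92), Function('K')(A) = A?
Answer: Rational(2672501, 4267) ≈ 626.32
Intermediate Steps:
H = Rational(-56, 5) (H = Add(9, Mul(Rational(-1, 5), Add(Add(205, -12), -92))) = Add(9, Mul(Rational(-1, 5), Add(193, -92))) = Add(9, Mul(Rational(-1, 5), 101)) = Add(9, Rational(-101, 5)) = Rational(-56, 5) ≈ -11.200)
Function('F')(c) = Pow(Add(-9, c), -1)
Add(-247, Mul(Mul(Add(Function('F')(-8), 413), Pow(Add(-290, H), -1)), -637)) = Add(-247, Mul(Mul(Add(Pow(Add(-9, -8), -1), 413), Pow(Add(-290, Rational(-56, 5)), -1)), -637)) = Add(-247, Mul(Mul(Add(Pow(-17, -1), 413), Pow(Rational(-1506, 5), -1)), -637)) = Add(-247, Mul(Mul(Add(Rational(-1, 17), 413), Rational(-5, 1506)), -637)) = Add(-247, Mul(Mul(Rational(7020, 17), Rational(-5, 1506)), -637)) = Add(-247, Mul(Rational(-5850, 4267), -637)) = Add(-247, Rational(3726450, 4267)) = Rational(2672501, 4267)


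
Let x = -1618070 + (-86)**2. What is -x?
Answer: 1610674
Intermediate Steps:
x = -1610674 (x = -1618070 + 7396 = -1610674)
-x = -1*(-1610674) = 1610674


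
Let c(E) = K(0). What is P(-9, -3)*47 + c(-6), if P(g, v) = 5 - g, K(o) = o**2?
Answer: 658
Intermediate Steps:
c(E) = 0 (c(E) = 0**2 = 0)
P(-9, -3)*47 + c(-6) = (5 - 1*(-9))*47 + 0 = (5 + 9)*47 + 0 = 14*47 + 0 = 658 + 0 = 658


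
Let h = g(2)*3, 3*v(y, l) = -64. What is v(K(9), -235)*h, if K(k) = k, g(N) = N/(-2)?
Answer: 64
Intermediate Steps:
g(N) = -N/2 (g(N) = N*(-½) = -N/2)
v(y, l) = -64/3 (v(y, l) = (⅓)*(-64) = -64/3)
h = -3 (h = -½*2*3 = -1*3 = -3)
v(K(9), -235)*h = -64/3*(-3) = 64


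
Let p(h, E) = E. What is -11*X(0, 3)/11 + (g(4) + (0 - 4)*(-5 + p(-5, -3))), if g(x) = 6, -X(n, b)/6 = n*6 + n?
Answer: 38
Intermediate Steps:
X(n, b) = -42*n (X(n, b) = -6*(n*6 + n) = -6*(6*n + n) = -42*n)
-11*X(0, 3)/11 + (g(4) + (0 - 4)*(-5 + p(-5, -3))) = -11*(-42*0)/11 + (6 + (0 - 4)*(-5 - 3)) = -0/11 + (6 - 4*(-8)) = -11*0 + (6 + 32) = 0 + 38 = 38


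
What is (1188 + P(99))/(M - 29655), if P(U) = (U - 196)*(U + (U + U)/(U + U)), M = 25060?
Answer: 8512/4595 ≈ 1.8524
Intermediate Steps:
P(U) = (1 + U)*(-196 + U) (P(U) = (-196 + U)*(U + (2*U)/((2*U))) = (-196 + U)*(U + (2*U)*(1/(2*U))) = (-196 + U)*(U + 1) = (-196 + U)*(1 + U) = (1 + U)*(-196 + U))
(1188 + P(99))/(M - 29655) = (1188 + (-196 + 99**2 - 195*99))/(25060 - 29655) = (1188 + (-196 + 9801 - 19305))/(-4595) = (1188 - 9700)*(-1/4595) = -8512*(-1/4595) = 8512/4595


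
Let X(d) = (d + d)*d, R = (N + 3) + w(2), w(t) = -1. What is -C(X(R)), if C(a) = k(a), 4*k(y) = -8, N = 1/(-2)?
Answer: 2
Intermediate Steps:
N = -½ ≈ -0.50000
k(y) = -2 (k(y) = (¼)*(-8) = -2)
R = 3/2 (R = (-½ + 3) - 1 = 5/2 - 1 = 3/2 ≈ 1.5000)
X(d) = 2*d² (X(d) = (2*d)*d = 2*d²)
C(a) = -2
-C(X(R)) = -1*(-2) = 2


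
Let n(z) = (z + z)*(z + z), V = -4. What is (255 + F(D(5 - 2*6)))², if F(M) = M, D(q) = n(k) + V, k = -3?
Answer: 82369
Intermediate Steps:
n(z) = 4*z² (n(z) = (2*z)*(2*z) = 4*z²)
D(q) = 32 (D(q) = 4*(-3)² - 4 = 4*9 - 4 = 36 - 4 = 32)
(255 + F(D(5 - 2*6)))² = (255 + 32)² = 287² = 82369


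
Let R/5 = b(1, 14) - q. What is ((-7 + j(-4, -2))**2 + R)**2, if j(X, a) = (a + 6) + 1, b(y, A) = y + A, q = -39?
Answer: 75076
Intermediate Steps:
b(y, A) = A + y
j(X, a) = 7 + a (j(X, a) = (6 + a) + 1 = 7 + a)
R = 270 (R = 5*((14 + 1) - 1*(-39)) = 5*(15 + 39) = 5*54 = 270)
((-7 + j(-4, -2))**2 + R)**2 = ((-7 + (7 - 2))**2 + 270)**2 = ((-7 + 5)**2 + 270)**2 = ((-2)**2 + 270)**2 = (4 + 270)**2 = 274**2 = 75076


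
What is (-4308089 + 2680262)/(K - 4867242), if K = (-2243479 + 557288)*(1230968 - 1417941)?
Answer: -1627827/315267322601 ≈ -5.1633e-6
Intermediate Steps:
K = 315272189843 (K = -1686191*(-186973) = 315272189843)
(-4308089 + 2680262)/(K - 4867242) = (-4308089 + 2680262)/(315272189843 - 4867242) = -1627827/315267322601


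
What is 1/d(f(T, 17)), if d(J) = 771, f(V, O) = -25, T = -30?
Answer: 1/771 ≈ 0.0012970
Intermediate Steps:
1/d(f(T, 17)) = 1/771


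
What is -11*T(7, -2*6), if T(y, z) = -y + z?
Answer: 209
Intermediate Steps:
T(y, z) = z - y
-11*T(7, -2*6) = -11*(-2*6 - 1*7) = -11*(-12 - 7) = -11*(-19) = 209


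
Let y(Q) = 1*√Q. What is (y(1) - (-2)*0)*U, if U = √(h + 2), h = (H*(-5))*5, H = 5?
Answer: I*√123 ≈ 11.091*I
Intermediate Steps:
h = -125 (h = (5*(-5))*5 = -25*5 = -125)
y(Q) = √Q
U = I*√123 (U = √(-125 + 2) = √(-123) = I*√123 ≈ 11.091*I)
(y(1) - (-2)*0)*U = (√1 - (-2)*0)*(I*√123) = (1 - 1*0)*(I*√123) = (1 + 0)*(I*√123) = 1*(I*√123) = I*√123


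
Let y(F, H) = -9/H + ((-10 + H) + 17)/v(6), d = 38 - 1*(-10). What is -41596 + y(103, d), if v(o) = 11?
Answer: -665459/16 ≈ -41591.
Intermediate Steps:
d = 48 (d = 38 + 10 = 48)
y(F, H) = 7/11 - 9/H + H/11 (y(F, H) = -9/H + ((-10 + H) + 17)/11 = -9/H + (7 + H)*(1/11) = -9/H + (7/11 + H/11) = 7/11 - 9/H + H/11)
-41596 + y(103, d) = -41596 + (1/11)*(-99 + 48*(7 + 48))/48 = -41596 + (1/11)*(1/48)*(-99 + 48*55) = -41596 + (1/11)*(1/48)*(-99 + 2640) = -41596 + (1/11)*(1/48)*2541 = -41596 + 77/16 = -665459/16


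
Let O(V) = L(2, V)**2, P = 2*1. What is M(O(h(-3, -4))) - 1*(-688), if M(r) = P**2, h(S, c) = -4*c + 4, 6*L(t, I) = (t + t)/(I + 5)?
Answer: 692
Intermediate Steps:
L(t, I) = t/(3*(5 + I)) (L(t, I) = ((t + t)/(I + 5))/6 = ((2*t)/(5 + I))/6 = (2*t/(5 + I))/6 = t/(3*(5 + I)))
h(S, c) = 4 - 4*c
P = 2
O(V) = 4/(9*(5 + V)**2) (O(V) = ((1/3)*2/(5 + V))**2 = (2/(3*(5 + V)))**2 = 4/(9*(5 + V)**2))
M(r) = 4 (M(r) = 2**2 = 4)
M(O(h(-3, -4))) - 1*(-688) = 4 - 1*(-688) = 4 + 688 = 692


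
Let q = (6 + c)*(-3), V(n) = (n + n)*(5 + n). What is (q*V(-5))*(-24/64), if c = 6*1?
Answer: 0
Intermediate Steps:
V(n) = 2*n*(5 + n) (V(n) = (2*n)*(5 + n) = 2*n*(5 + n))
c = 6
q = -36 (q = (6 + 6)*(-3) = 12*(-3) = -36)
(q*V(-5))*(-24/64) = (-72*(-5)*(5 - 5))*(-24/64) = (-72*(-5)*0)*(-24*1/64) = -36*0*(-3/8) = 0*(-3/8) = 0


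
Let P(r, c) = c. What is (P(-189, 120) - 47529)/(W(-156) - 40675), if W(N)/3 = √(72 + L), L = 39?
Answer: 1928361075/1654454626 + 142227*√111/1654454626 ≈ 1.1665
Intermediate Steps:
W(N) = 3*√111 (W(N) = 3*√(72 + 39) = 3*√111)
(P(-189, 120) - 47529)/(W(-156) - 40675) = (120 - 47529)/(3*√111 - 40675) = -47409/(-40675 + 3*√111)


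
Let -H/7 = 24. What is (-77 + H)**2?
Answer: 60025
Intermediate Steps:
H = -168 (H = -7*24 = -168)
(-77 + H)**2 = (-77 - 168)**2 = (-245)**2 = 60025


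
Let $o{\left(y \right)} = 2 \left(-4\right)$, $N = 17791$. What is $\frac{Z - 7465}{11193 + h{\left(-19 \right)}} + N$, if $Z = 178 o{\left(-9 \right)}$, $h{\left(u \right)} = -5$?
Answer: $\frac{199036819}{11188} \approx 17790.0$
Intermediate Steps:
$o{\left(y \right)} = -8$
$Z = -1424$ ($Z = 178 \left(-8\right) = -1424$)
$\frac{Z - 7465}{11193 + h{\left(-19 \right)}} + N = \frac{-1424 - 7465}{11193 - 5} + 17791 = - \frac{8889}{11188} + 17791 = \frac{199036819}{11188}$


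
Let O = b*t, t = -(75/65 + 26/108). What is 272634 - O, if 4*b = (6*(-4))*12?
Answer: 10628810/39 ≈ 2.7253e+5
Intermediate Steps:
t = -979/702 (t = -(75*(1/65) + 26*(1/108)) = -(15/13 + 13/54) = -1*979/702 = -979/702 ≈ -1.3946)
b = -72 (b = ((6*(-4))*12)/4 = (-24*12)/4 = (¼)*(-288) = -72)
O = 3916/39 (O = -72*(-979/702) = 3916/39 ≈ 100.41)
272634 - O = 272634 - 1*3916/39 = 272634 - 3916/39 = 10628810/39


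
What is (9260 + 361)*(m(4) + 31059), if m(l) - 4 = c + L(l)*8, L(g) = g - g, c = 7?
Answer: 298924470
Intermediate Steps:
L(g) = 0
m(l) = 11 (m(l) = 4 + (7 + 0*8) = 4 + (7 + 0) = 4 + 7 = 11)
(9260 + 361)*(m(4) + 31059) = (9260 + 361)*(11 + 31059) = 9621*31070 = 298924470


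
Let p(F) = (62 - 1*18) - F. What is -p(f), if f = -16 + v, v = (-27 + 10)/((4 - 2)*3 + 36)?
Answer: -2537/42 ≈ -60.405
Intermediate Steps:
v = -17/42 (v = -17/(2*3 + 36) = -17/(6 + 36) = -17/42 ≈ -0.40476)
f = -689/42 (f = -16 - 17/42 = -689/42 ≈ -16.405)
p(F) = 44 - F (p(F) = (62 - 18) - F = 44 - F)
-p(f) = -(44 - 1*(-689/42)) = -(44 + 689/42) = -1*2537/42 = -2537/42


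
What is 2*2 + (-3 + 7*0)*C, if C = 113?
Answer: -335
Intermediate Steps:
2*2 + (-3 + 7*0)*C = 2*2 + (-3 + 7*0)*113 = 4 + (-3 + 0)*113 = 4 - 3*113 = 4 - 339 = -335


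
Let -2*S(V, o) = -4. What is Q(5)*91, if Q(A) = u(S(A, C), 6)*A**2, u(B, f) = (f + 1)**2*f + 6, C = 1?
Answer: 682500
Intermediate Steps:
S(V, o) = 2 (S(V, o) = -1/2*(-4) = 2)
u(B, f) = 6 + f*(1 + f)**2 (u(B, f) = (1 + f)**2*f + 6 = f*(1 + f)**2 + 6 = 6 + f*(1 + f)**2)
Q(A) = 300*A**2 (Q(A) = (6 + 6*(1 + 6)**2)*A**2 = (6 + 6*7**2)*A**2 = (6 + 6*49)*A**2 = (6 + 294)*A**2 = 300*A**2)
Q(5)*91 = (300*5**2)*91 = (300*25)*91 = 7500*91 = 682500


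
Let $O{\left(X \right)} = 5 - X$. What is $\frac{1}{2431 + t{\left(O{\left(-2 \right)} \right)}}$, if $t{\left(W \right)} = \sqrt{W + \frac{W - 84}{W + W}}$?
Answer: $\frac{4862}{11819519} - \frac{\sqrt{6}}{11819519} \approx 0.00041115$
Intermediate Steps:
$t{\left(W \right)} = \sqrt{W + \frac{-84 + W}{2 W}}$
$\frac{1}{2431 + t{\left(O{\left(-2 \right)} \right)}} = \frac{1}{2431 + \frac{\sqrt{2 - \frac{168}{5 - -2} + 4 \left(5 - -2\right)}}{2}} = \frac{1}{2431 + \frac{\sqrt{2 - \frac{168}{5 + 2} + 4 \left(5 + 2\right)}}{2}} = \frac{1}{2431 + \frac{\sqrt{2 - \frac{168}{7} + 4 \cdot 7}}{2}} = \frac{1}{2431 + \frac{\sqrt{2 - 24 + 28}}{2}} = \frac{1}{2431 + \frac{\sqrt{6}}{2}}$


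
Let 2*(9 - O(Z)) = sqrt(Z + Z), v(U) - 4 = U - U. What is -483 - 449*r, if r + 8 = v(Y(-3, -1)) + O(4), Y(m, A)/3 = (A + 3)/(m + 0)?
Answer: -2728 + 449*sqrt(2) ≈ -2093.0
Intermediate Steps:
Y(m, A) = 3*(3 + A)/m (Y(m, A) = 3*((A + 3)/(m + 0)) = 3*((3 + A)/m) = 3*(3 + A)/m)
v(U) = 4 (v(U) = 4 + (U - U) = 4 + 0 = 4)
O(Z) = 9 - sqrt(2)*sqrt(Z)/2 (O(Z) = 9 - sqrt(Z + Z)/2 = 9 - sqrt(2)*sqrt(Z)/2)
r = 5 - sqrt(2) (r = -8 + (4 + (9 - sqrt(2)*sqrt(4)/2)) = -8 + (4 + (9 - 1/2*sqrt(2)*2)) = -8 + (4 + (9 - sqrt(2))) = -8 + (13 - sqrt(2)) = 5 - sqrt(2) ≈ 3.5858)
-483 - 449*r = -483 - 449*(5 - sqrt(2)) = -483 + (-2245 + 449*sqrt(2)) = -2728 + 449*sqrt(2)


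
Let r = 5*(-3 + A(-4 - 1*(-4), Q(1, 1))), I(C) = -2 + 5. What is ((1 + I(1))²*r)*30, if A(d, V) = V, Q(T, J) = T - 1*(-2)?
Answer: 0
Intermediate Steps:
Q(T, J) = 2 + T (Q(T, J) = T + 2 = 2 + T)
I(C) = 3
r = 0 (r = 5*(-3 + (2 + 1)) = 5*(-3 + 3) = 5*0 = 0)
((1 + I(1))²*r)*30 = ((1 + 3)²*0)*30 = (4²*0)*30 = (16*0)*30 = 0*30 = 0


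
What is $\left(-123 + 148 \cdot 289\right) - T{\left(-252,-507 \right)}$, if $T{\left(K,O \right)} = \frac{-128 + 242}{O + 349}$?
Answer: $\frac{3369328}{79} \approx 42650.0$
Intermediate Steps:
$T{\left(K,O \right)} = \frac{114}{349 + O}$
$\left(-123 + 148 \cdot 289\right) - T{\left(-252,-507 \right)} = \left(-123 + 148 \cdot 289\right) - \frac{114}{349 - 507} = \left(-123 + 42772\right) - \frac{114}{-158} = 42649 - 114 \left(- \frac{1}{158}\right) = 42649 - - \frac{57}{79} = 42649 + \frac{57}{79} = \frac{3369328}{79}$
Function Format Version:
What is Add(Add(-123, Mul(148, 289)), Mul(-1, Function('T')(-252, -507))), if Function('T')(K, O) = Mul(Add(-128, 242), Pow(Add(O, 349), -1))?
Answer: Rational(3369328, 79) ≈ 42650.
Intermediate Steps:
Function('T')(K, O) = Mul(114, Pow(Add(349, O), -1))
Add(Add(-123, Mul(148, 289)), Mul(-1, Function('T')(-252, -507))) = Add(Add(-123, Mul(148, 289)), Mul(-1, Mul(114, Pow(Add(349, -507), -1)))) = Add(Add(-123, 42772), Mul(-1, Mul(114, Pow(-158, -1)))) = Add(42649, Mul(-1, Mul(114, Rational(-1, 158)))) = Add(42649, Mul(-1, Rational(-57, 79))) = Add(42649, Rational(57, 79)) = Rational(3369328, 79)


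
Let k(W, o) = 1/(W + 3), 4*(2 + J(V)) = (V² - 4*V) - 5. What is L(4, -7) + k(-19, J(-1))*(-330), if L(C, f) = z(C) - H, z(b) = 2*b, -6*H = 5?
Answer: 707/24 ≈ 29.458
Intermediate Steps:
H = -⅚ (H = -⅙*5 = -⅚ ≈ -0.83333)
J(V) = -13/4 - V + V²/4 (J(V) = -2 + ((V² - 4*V) - 5)/4 = -2 + (-5 + V² - 4*V)/4 = -2 + (-5/4 - V + V²/4) = -13/4 - V + V²/4)
L(C, f) = ⅚ + 2*C (L(C, f) = 2*C - 1*(-⅚) = 2*C + ⅚ = ⅚ + 2*C)
k(W, o) = 1/(3 + W)
L(4, -7) + k(-19, J(-1))*(-330) = (⅚ + 2*4) - 330/(3 - 19) = (⅚ + 8) - 330/(-16) = 53/6 - 1/16*(-330) = 53/6 + 165/8 = 707/24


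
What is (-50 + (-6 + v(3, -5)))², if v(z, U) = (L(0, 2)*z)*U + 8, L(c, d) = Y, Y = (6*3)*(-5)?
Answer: 1695204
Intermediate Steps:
Y = -90 (Y = 18*(-5) = -90)
L(c, d) = -90
v(z, U) = 8 - 90*U*z (v(z, U) = (-90*z)*U + 8 = -90*U*z + 8 = 8 - 90*U*z)
(-50 + (-6 + v(3, -5)))² = (-50 + (-6 + (8 - 90*(-5)*3)))² = (-50 + (-6 + (8 + 1350)))² = (-50 + (-6 + 1358))² = (-50 + 1352)² = 1302² = 1695204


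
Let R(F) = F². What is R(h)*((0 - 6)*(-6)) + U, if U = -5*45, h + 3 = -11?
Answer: 6831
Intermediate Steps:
h = -14 (h = -3 - 11 = -14)
U = -225
R(h)*((0 - 6)*(-6)) + U = (-14)²*((0 - 6)*(-6)) - 225 = 196*(-6*(-6)) - 225 = 196*36 - 225 = 7056 - 225 = 6831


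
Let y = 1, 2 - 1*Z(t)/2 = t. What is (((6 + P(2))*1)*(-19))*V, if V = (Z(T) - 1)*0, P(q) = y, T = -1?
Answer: 0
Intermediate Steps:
Z(t) = 4 - 2*t
P(q) = 1
V = 0 (V = ((4 - 2*(-1)) - 1)*0 = ((4 + 2) - 1)*0 = (6 - 1)*0 = 5*0 = 0)
(((6 + P(2))*1)*(-19))*V = (((6 + 1)*1)*(-19))*0 = ((7*1)*(-19))*0 = (7*(-19))*0 = -133*0 = 0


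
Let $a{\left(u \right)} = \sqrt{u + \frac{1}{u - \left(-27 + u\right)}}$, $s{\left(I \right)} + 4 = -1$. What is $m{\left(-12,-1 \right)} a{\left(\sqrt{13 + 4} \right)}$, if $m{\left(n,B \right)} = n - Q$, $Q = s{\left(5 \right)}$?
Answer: $- \frac{7 \sqrt{3 + 81 \sqrt{17}}}{9} \approx -14.277$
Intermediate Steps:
$s{\left(I \right)} = -5$ ($s{\left(I \right)} = -4 - 1 = -5$)
$Q = -5$
$m{\left(n,B \right)} = 5 + n$ ($m{\left(n,B \right)} = n - -5 = n + 5 = 5 + n$)
$a{\left(u \right)} = \sqrt{\frac{1}{27} + u}$ ($a{\left(u \right)} = \sqrt{u + \frac{1}{27}} = \sqrt{\frac{1}{27} + u}$)
$m{\left(-12,-1 \right)} a{\left(\sqrt{13 + 4} \right)} = \left(5 - 12\right) \frac{\sqrt{3 + 81 \sqrt{13 + 4}}}{9} = - 7 \frac{\sqrt{3 + 81 \sqrt{17}}}{9} = - \frac{7 \sqrt{3 + 81 \sqrt{17}}}{9}$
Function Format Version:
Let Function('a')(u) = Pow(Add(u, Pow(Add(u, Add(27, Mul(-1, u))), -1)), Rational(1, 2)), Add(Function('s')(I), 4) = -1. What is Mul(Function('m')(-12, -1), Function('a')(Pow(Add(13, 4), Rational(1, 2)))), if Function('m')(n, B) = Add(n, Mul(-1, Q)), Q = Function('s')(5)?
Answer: Mul(Rational(-7, 9), Pow(Add(3, Mul(81, Pow(17, Rational(1, 2)))), Rational(1, 2))) ≈ -14.277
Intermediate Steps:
Function('s')(I) = -5 (Function('s')(I) = Add(-4, -1) = -5)
Q = -5
Function('m')(n, B) = Add(5, n) (Function('m')(n, B) = Add(n, Mul(-1, -5)) = Add(n, 5) = Add(5, n))
Function('a')(u) = Pow(Add(Rational(1, 27), u), Rational(1, 2)) (Function('a')(u) = Pow(Add(u, Pow(27, -1)), Rational(1, 2)) = Pow(Add(u, Rational(1, 27)), Rational(1, 2)) = Pow(Add(Rational(1, 27), u), Rational(1, 2)))
Mul(Function('m')(-12, -1), Function('a')(Pow(Add(13, 4), Rational(1, 2)))) = Mul(Add(5, -12), Mul(Rational(1, 9), Pow(Add(3, Mul(81, Pow(Add(13, 4), Rational(1, 2)))), Rational(1, 2)))) = Mul(-7, Mul(Rational(1, 9), Pow(Add(3, Mul(81, Pow(17, Rational(1, 2)))), Rational(1, 2)))) = Mul(Rational(-7, 9), Pow(Add(3, Mul(81, Pow(17, Rational(1, 2)))), Rational(1, 2)))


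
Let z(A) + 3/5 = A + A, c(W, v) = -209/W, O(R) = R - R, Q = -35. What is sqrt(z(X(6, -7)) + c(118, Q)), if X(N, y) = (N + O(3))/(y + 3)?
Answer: I*sqrt(1869710)/590 ≈ 2.3176*I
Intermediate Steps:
O(R) = 0
X(N, y) = N/(3 + y) (X(N, y) = (N + 0)/(y + 3) = N/(3 + y))
z(A) = -3/5 + 2*A (z(A) = -3/5 + (A + A) = -3/5 + 2*A)
sqrt(z(X(6, -7)) + c(118, Q)) = sqrt((-3/5 + 2*(6/(3 - 7))) - 209/118) = sqrt((-3/5 + 2*(6/(-4))) - 209*1/118) = sqrt((-3/5 + 2*(6*(-1/4))) - 209/118) = sqrt((-3/5 + 2*(-3/2)) - 209/118) = sqrt((-3/5 - 3) - 209/118) = sqrt(-18/5 - 209/118) = sqrt(-3169/590) = I*sqrt(1869710)/590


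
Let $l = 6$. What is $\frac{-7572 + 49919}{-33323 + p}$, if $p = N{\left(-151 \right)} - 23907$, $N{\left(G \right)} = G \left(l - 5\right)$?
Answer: $- \frac{42347}{57381} \approx -0.738$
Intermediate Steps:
$N{\left(G \right)} = G$ ($N{\left(G \right)} = G \left(6 - 5\right) = G 1 = G$)
$p = -24058$ ($p = -151 - 23907 = -24058$)
$\frac{-7572 + 49919}{-33323 + p} = \frac{-7572 + 49919}{-33323 - 24058} = \frac{42347}{-57381} = 42347 \left(- \frac{1}{57381}\right) = - \frac{42347}{57381}$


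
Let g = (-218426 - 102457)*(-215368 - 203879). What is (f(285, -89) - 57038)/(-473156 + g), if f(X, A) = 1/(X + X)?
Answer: -32511659/76681394308650 ≈ -4.2398e-7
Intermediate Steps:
f(X, A) = 1/(2*X)
g = 134529235101 (g = -320883*(-419247) = 134529235101)
(f(285, -89) - 57038)/(-473156 + g) = ((½)/285 - 57038)/(-473156 + 134529235101) = ((½)*(1/285) - 57038)/134528761945 = (1/570 - 57038)*(1/134528761945) = -32511659/570*1/134528761945 = -32511659/76681394308650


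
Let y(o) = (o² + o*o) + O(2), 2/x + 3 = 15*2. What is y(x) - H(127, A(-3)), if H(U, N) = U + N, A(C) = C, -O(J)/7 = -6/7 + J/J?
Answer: -91117/729 ≈ -124.99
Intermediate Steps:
O(J) = -1 (O(J) = -7*(-6/7 + J/J) = -7*(-6*⅐ + 1) = -7*(-6/7 + 1) = -7*⅐ = -1)
x = 2/27 (x = 2/(-3 + 15*2) = 2/(-3 + 30) = 2/27 ≈ 0.074074)
H(U, N) = N + U
y(o) = -1 + 2*o² (y(o) = (o² + o*o) - 1 = (o² + o²) - 1 = 2*o² - 1 = -1 + 2*o²)
y(x) - H(127, A(-3)) = (-1 + 2*(2/27)²) - (-3 + 127) = (-1 + 2*(4/729)) - 1*124 = (-1 + 8/729) - 124 = -721/729 - 124 = -91117/729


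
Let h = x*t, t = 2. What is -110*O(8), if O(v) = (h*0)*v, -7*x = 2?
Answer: 0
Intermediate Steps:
x = -2/7 (x = -⅐*2 = -2/7 ≈ -0.28571)
h = -4/7 (h = -2/7*2 = -4/7 ≈ -0.57143)
O(v) = 0 (O(v) = (-4/7*0)*v = 0*v = 0)
-110*O(8) = -110*0 = 0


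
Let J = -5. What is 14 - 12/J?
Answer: 82/5 ≈ 16.400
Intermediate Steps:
14 - 12/J = 14 - 12/(-5) = 14 - 12*(-1)/5 = 14 - 12*(-1/5) = 14 + 12/5 = 82/5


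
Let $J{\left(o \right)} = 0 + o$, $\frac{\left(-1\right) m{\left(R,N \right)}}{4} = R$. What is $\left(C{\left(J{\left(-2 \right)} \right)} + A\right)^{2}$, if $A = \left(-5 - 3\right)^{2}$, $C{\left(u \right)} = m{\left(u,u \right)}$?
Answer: $5184$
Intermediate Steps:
$m{\left(R,N \right)} = - 4 R$
$J{\left(o \right)} = o$
$C{\left(u \right)} = - 4 u$
$A = 64$ ($A = \left(-8\right)^{2} = 64$)
$\left(C{\left(J{\left(-2 \right)} \right)} + A\right)^{2} = \left(\left(-4\right) \left(-2\right) + 64\right)^{2} = \left(8 + 64\right)^{2} = 72^{2} = 5184$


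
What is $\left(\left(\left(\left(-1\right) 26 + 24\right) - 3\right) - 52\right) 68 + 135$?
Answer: $-3741$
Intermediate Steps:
$\left(\left(\left(\left(-1\right) 26 + 24\right) - 3\right) - 52\right) 68 + 135 = \left(\left(\left(-26 + 24\right) - 3\right) - 52\right) 68 + 135 = \left(\left(-2 - 3\right) - 52\right) 68 + 135 = \left(-5 - 52\right) 68 + 135 = \left(-57\right) 68 + 135 = -3876 + 135 = -3741$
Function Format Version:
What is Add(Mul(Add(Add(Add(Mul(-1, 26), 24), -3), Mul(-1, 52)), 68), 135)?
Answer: -3741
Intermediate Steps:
Add(Mul(Add(Add(Add(Mul(-1, 26), 24), -3), Mul(-1, 52)), 68), 135) = Add(Mul(Add(Add(Add(-26, 24), -3), -52), 68), 135) = Add(Mul(Add(Add(-2, -3), -52), 68), 135) = Add(Mul(Add(-5, -52), 68), 135) = Add(Mul(-57, 68), 135) = Add(-3876, 135) = -3741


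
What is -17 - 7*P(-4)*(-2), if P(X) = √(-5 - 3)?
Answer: -17 + 28*I*√2 ≈ -17.0 + 39.598*I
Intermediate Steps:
P(X) = 2*I*√2 (P(X) = √(-8) = 2*I*√2)
-17 - 7*P(-4)*(-2) = -17 - 14*I*√2*(-2) = -17 + 28*I*√2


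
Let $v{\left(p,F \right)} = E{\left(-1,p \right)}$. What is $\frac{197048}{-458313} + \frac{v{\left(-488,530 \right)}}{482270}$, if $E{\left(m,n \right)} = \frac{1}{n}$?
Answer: $- \frac{46374805870793}{107862937928880} \approx -0.42994$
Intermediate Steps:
$v{\left(p,F \right)} = \frac{1}{p}$
$\frac{197048}{-458313} + \frac{v{\left(-488,530 \right)}}{482270} = \frac{197048}{-458313} + \frac{1}{\left(-488\right) 482270} = 197048 \left(- \frac{1}{458313}\right) - \frac{1}{235347760} = - \frac{197048}{458313} - \frac{1}{235347760} = - \frac{46374805870793}{107862937928880}$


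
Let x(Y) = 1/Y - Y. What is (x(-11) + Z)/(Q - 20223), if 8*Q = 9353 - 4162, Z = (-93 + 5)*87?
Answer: 672768/1722523 ≈ 0.39057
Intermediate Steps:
Z = -7656 (Z = -88*87 = -7656)
Q = 5191/8 (Q = (9353 - 4162)/8 = (⅛)*5191 = 5191/8 ≈ 648.88)
(x(-11) + Z)/(Q - 20223) = ((1/(-11) - 1*(-11)) - 7656)/(5191/8 - 20223) = ((-1/11 + 11) - 7656)/(-156593/8) = (120/11 - 7656)*(-8/156593) = -84096/11*(-8/156593) = 672768/1722523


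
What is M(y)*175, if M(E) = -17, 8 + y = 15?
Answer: -2975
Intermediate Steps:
y = 7 (y = -8 + 15 = 7)
M(y)*175 = -17*175 = -2975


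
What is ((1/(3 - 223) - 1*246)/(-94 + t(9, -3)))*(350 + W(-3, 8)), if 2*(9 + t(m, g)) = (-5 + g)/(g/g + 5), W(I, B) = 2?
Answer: 1298904/1555 ≈ 835.31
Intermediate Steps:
t(m, g) = -113/12 + g/12 (t(m, g) = -9 + ((-5 + g)/(g/g + 5))/2 = -9 + ((-5 + g)/(1 + 5))/2 = -9 + ((-5 + g)/6)/2 = -9 + ((-5 + g)*(1/6))/2 = -9 + (-5/6 + g/6)/2 = -9 + (-5/12 + g/12) = -113/12 + g/12)
((1/(3 - 223) - 1*246)/(-94 + t(9, -3)))*(350 + W(-3, 8)) = ((1/(3 - 223) - 1*246)/(-94 + (-113/12 + (1/12)*(-3))))*(350 + 2) = ((1/(-220) - 246)/(-94 + (-113/12 - 1/4)))*352 = ((-1/220 - 246)/(-94 - 29/3))*352 = -54121/(220*(-311/3))*352 = -54121/220*(-3/311)*352 = (162363/68420)*352 = 1298904/1555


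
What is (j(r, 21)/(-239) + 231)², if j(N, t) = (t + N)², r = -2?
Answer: 3008303104/57121 ≈ 52665.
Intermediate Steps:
j(N, t) = (N + t)²
(j(r, 21)/(-239) + 231)² = ((-2 + 21)²/(-239) + 231)² = (19²*(-1/239) + 231)² = (361*(-1/239) + 231)² = (-361/239 + 231)² = (54848/239)² = 3008303104/57121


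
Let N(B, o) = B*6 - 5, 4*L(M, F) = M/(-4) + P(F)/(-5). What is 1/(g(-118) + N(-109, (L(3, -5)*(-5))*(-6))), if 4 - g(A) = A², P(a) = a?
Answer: -1/14579 ≈ -6.8592e-5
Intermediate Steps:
L(M, F) = -M/16 - F/20 (L(M, F) = (M/(-4) + F/(-5))/4 = (M*(-¼) + F*(-⅕))/4 = (-M/4 - F/5)/4 = -M/16 - F/20)
N(B, o) = -5 + 6*B (N(B, o) = 6*B - 5 = -5 + 6*B)
g(A) = 4 - A²
1/(g(-118) + N(-109, (L(3, -5)*(-5))*(-6))) = 1/((4 - 1*(-118)²) + (-5 + 6*(-109))) = 1/((4 - 1*13924) + (-5 - 654)) = 1/((4 - 13924) - 659) = 1/(-13920 - 659) = 1/(-14579) = -1/14579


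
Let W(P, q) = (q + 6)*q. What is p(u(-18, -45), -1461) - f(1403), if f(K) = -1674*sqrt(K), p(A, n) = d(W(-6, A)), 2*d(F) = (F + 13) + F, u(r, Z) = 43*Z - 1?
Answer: 7472973/2 + 1674*sqrt(1403) ≈ 3.7992e+6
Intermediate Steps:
u(r, Z) = -1 + 43*Z
W(P, q) = q*(6 + q) (W(P, q) = (6 + q)*q = q*(6 + q))
d(F) = 13/2 + F (d(F) = ((F + 13) + F)/2 = ((13 + F) + F)/2 = (13 + 2*F)/2 = 13/2 + F)
p(A, n) = 13/2 + A*(6 + A)
p(u(-18, -45), -1461) - f(1403) = (13/2 + (-1 + 43*(-45))*(6 + (-1 + 43*(-45)))) - (-1674)*sqrt(1403) = (13/2 + (-1 - 1935)*(6 + (-1 - 1935))) + 1674*sqrt(1403) = (13/2 - 1936*(6 - 1936)) + 1674*sqrt(1403) = (13/2 - 1936*(-1930)) + 1674*sqrt(1403) = (13/2 + 3736480) + 1674*sqrt(1403) = 7472973/2 + 1674*sqrt(1403)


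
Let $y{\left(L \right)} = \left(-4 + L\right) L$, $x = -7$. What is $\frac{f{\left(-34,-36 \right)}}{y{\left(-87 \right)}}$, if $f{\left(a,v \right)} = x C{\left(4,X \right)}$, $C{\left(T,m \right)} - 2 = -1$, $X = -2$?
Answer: $- \frac{1}{1131} \approx -0.00088417$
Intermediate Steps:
$C{\left(T,m \right)} = 1$ ($C{\left(T,m \right)} = 2 - 1 = 1$)
$f{\left(a,v \right)} = -7$ ($f{\left(a,v \right)} = \left(-7\right) 1 = -7$)
$y{\left(L \right)} = L \left(-4 + L\right)$
$\frac{f{\left(-34,-36 \right)}}{y{\left(-87 \right)}} = - \frac{7}{\left(-87\right) \left(-4 - 87\right)} = - \frac{7}{\left(-87\right) \left(-91\right)} = - \frac{7}{7917} = \left(-7\right) \frac{1}{7917} = - \frac{1}{1131}$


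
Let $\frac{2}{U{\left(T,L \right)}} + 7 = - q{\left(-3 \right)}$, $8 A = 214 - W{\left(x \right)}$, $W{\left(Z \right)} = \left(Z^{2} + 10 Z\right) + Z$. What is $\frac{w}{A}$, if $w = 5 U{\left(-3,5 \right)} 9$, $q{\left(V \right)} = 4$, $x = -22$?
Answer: $\frac{180}{77} \approx 2.3377$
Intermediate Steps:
$W{\left(Z \right)} = Z^{2} + 11 Z$
$A = - \frac{7}{2}$ ($A = \frac{214 - - 22 \left(11 - 22\right)}{8} = \frac{214 - \left(-22\right) \left(-11\right)}{8} = \frac{214 - 242}{8} = \frac{1}{8} \left(-28\right) = - \frac{7}{2} \approx -3.5$)
$U{\left(T,L \right)} = - \frac{2}{11}$ ($U{\left(T,L \right)} = \frac{2}{-7 - 4} = \frac{2}{-11} = 2 \left(- \frac{1}{11}\right) = - \frac{2}{11}$)
$w = - \frac{90}{11}$ ($w = 5 \left(- \frac{2}{11}\right) 9 = \left(- \frac{10}{11}\right) 9 = - \frac{90}{11} \approx -8.1818$)
$\frac{w}{A} = - \frac{90}{11 \left(- \frac{7}{2}\right)} = \left(- \frac{90}{11}\right) \left(- \frac{2}{7}\right) = \frac{180}{77}$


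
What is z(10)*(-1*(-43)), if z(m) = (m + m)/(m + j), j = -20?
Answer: -86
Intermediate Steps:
z(m) = 2*m/(-20 + m) (z(m) = (m + m)/(m - 20) = (2*m)/(-20 + m) = 2*m/(-20 + m))
z(10)*(-1*(-43)) = (2*10/(-20 + 10))*(-1*(-43)) = (2*10/(-10))*43 = (2*10*(-⅒))*43 = -2*43 = -86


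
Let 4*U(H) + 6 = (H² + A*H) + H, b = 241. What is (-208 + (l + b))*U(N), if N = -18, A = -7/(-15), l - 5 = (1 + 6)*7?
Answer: 63423/10 ≈ 6342.3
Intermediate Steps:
l = 54 (l = 5 + (1 + 6)*7 = 5 + 7*7 = 5 + 49 = 54)
A = 7/15 (A = -7*(-1/15) = 7/15 ≈ 0.46667)
U(H) = -3/2 + H²/4 + 11*H/30 (U(H) = -3/2 + ((H² + 7*H/15) + H)/4 = -3/2 + (H² + 22*H/15)/4 = -3/2 + (H²/4 + 11*H/30) = -3/2 + H²/4 + 11*H/30)
(-208 + (l + b))*U(N) = (-208 + (54 + 241))*(-3/2 + (¼)*(-18)² + (11/30)*(-18)) = (-208 + 295)*(-3/2 + (¼)*324 - 33/5) = 87*(-3/2 + 81 - 33/5) = 87*(729/10) = 63423/10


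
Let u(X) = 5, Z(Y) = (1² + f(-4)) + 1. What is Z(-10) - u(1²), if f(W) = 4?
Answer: 1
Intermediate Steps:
Z(Y) = 6 (Z(Y) = (1² + 4) + 1 = (1 + 4) + 1 = 5 + 1 = 6)
Z(-10) - u(1²) = 6 - 1*5 = 6 - 5 = 1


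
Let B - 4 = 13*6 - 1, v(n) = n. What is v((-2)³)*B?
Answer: -648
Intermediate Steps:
B = 81 (B = 4 + (13*6 - 1) = 4 + (78 - 1) = 4 + 77 = 81)
v((-2)³)*B = (-2)³*81 = -8*81 = -648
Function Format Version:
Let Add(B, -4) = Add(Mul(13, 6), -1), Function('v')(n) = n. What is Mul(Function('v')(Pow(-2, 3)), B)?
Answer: -648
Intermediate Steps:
B = 81 (B = Add(4, Add(Mul(13, 6), -1)) = Add(4, Add(78, -1)) = Add(4, 77) = 81)
Mul(Function('v')(Pow(-2, 3)), B) = Mul(Pow(-2, 3), 81) = Mul(-8, 81) = -648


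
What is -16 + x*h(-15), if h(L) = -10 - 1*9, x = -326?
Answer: 6178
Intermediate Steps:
h(L) = -19 (h(L) = -10 - 9 = -19)
-16 + x*h(-15) = -16 - 326*(-19) = -16 + 6194 = 6178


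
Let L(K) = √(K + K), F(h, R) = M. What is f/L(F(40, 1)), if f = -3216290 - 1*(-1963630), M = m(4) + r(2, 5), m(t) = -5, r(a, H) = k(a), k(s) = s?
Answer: 626330*I*√6/3 ≈ 5.114e+5*I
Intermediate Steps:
r(a, H) = a
M = -3 (M = -5 + 2 = -3)
f = -1252660 (f = -3216290 + 1963630 = -1252660)
F(h, R) = -3
L(K) = √2*√K (L(K) = √(2*K) = √2*√K)
f/L(F(40, 1)) = -1252660*(-I*√6/6) = -(-626330)*I*√6/3 = 626330*I*√6/3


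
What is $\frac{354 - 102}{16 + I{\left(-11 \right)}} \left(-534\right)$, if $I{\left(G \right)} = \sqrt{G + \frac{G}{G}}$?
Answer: $- \frac{153792}{19} + \frac{9612 i \sqrt{10}}{19} \approx -8094.3 + 1599.8 i$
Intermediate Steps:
$I{\left(G \right)} = \sqrt{1 + G}$ ($I{\left(G \right)} = \sqrt{G + 1} = \sqrt{1 + G}$)
$\frac{354 - 102}{16 + I{\left(-11 \right)}} \left(-534\right) = \frac{354 - 102}{16 + \sqrt{1 - 11}} \left(-534\right) = \frac{252}{16 + \sqrt{-10}} \left(-534\right) = \frac{252}{16 + i \sqrt{10}} \left(-534\right) = - \frac{134568}{16 + i \sqrt{10}}$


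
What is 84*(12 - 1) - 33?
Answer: 891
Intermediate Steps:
84*(12 - 1) - 33 = 84*11 - 33 = 924 - 33 = 891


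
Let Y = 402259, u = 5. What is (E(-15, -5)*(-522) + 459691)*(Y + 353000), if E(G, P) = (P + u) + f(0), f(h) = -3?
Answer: 348368500563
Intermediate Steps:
E(G, P) = 2 + P (E(G, P) = (P + 5) - 3 = (5 + P) - 3 = 2 + P)
(E(-15, -5)*(-522) + 459691)*(Y + 353000) = ((2 - 5)*(-522) + 459691)*(402259 + 353000) = (-3*(-522) + 459691)*755259 = (1566 + 459691)*755259 = 461257*755259 = 348368500563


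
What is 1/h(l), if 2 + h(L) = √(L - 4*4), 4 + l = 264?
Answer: 1/120 + √61/120 ≈ 0.073419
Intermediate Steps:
l = 260 (l = -4 + 264 = 260)
h(L) = -2 + √(-16 + L) (h(L) = -2 + √(L - 4*4) = -2 + √(L - 16) = -2 + √(-16 + L))
1/h(l) = 1/(-2 + √(-16 + 260)) = 1/(-2 + √244) = 1/(-2 + 2*√61)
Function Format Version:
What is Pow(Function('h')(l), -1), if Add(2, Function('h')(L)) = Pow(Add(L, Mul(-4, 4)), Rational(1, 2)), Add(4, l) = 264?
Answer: Add(Rational(1, 120), Mul(Rational(1, 120), Pow(61, Rational(1, 2)))) ≈ 0.073419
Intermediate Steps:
l = 260 (l = Add(-4, 264) = 260)
Function('h')(L) = Add(-2, Pow(Add(-16, L), Rational(1, 2))) (Function('h')(L) = Add(-2, Pow(Add(L, Mul(-4, 4)), Rational(1, 2))) = Add(-2, Pow(Add(L, -16), Rational(1, 2))) = Add(-2, Pow(Add(-16, L), Rational(1, 2))))
Pow(Function('h')(l), -1) = Pow(Add(-2, Pow(Add(-16, 260), Rational(1, 2))), -1) = Pow(Add(-2, Pow(244, Rational(1, 2))), -1) = Pow(Add(-2, Mul(2, Pow(61, Rational(1, 2)))), -1)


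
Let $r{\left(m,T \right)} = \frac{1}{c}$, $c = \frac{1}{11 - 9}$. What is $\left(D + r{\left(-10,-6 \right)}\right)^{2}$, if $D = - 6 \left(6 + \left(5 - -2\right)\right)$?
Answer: $5776$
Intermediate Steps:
$c = \frac{1}{2}$ ($c = \frac{1}{11 - 9} = \frac{1}{2} \approx 0.5$)
$D = -78$ ($D = - 6 \left(6 + \left(5 + 2\right)\right) = - 6 \left(6 + 7\right) = \left(-6\right) 13 = -78$)
$r{\left(m,T \right)} = 2$ ($r{\left(m,T \right)} = \frac{1}{\frac{1}{2}} = 2$)
$\left(D + r{\left(-10,-6 \right)}\right)^{2} = \left(-78 + 2\right)^{2} = \left(-76\right)^{2} = 5776$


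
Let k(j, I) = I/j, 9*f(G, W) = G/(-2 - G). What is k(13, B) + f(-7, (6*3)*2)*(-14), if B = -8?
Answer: 914/585 ≈ 1.5624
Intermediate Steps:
f(G, W) = G/(9*(-2 - G)) (f(G, W) = (G/(-2 - G))/9 = G/(9*(-2 - G)))
k(13, B) + f(-7, (6*3)*2)*(-14) = -8/13 - 1*(-7)/(18 + 9*(-7))*(-14) = -8*1/13 - 1*(-7)/(18 - 63)*(-14) = -8/13 - 1*(-7)/(-45)*(-14) = -8/13 - 1*(-7)*(-1/45)*(-14) = -8/13 - 7/45*(-14) = -8/13 + 98/45 = 914/585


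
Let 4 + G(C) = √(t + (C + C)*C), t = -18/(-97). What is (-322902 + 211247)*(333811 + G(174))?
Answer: -37271220585 - 334965*√63303946/97 ≈ -3.7299e+10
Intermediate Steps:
t = 18/97 (t = -18*(-1/97) = 18/97 ≈ 0.18557)
G(C) = -4 + √(18/97 + 2*C²) (G(C) = -4 + √(18/97 + (C + C)*C) = -4 + √(18/97 + (2*C)*C) = -4 + √(18/97 + 2*C²))
(-322902 + 211247)*(333811 + G(174)) = (-322902 + 211247)*(333811 + (-4 + √(1746 + 18818*174²)/97)) = -111655*(333811 + (-4 + √(1746 + 18818*30276)/97)) = -111655*(333811 + (-4 + √(1746 + 569733768)/97)) = -111655*(333811 + (-4 + √569735514/97)) = -111655*(333811 + (-4 + (3*√63303946)/97)) = -111655*(333811 + (-4 + 3*√63303946/97)) = -111655*(333807 + 3*√63303946/97) = -37271220585 - 334965*√63303946/97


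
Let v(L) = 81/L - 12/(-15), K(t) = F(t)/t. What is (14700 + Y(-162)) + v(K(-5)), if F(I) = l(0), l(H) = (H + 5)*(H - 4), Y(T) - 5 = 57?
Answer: 295661/20 ≈ 14783.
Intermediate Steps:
Y(T) = 62 (Y(T) = 5 + 57 = 62)
l(H) = (-4 + H)*(5 + H) (l(H) = (5 + H)*(-4 + H) = (-4 + H)*(5 + H))
F(I) = -20 (F(I) = -20 + 0 + 0² = -20 + 0 + 0 = -20)
K(t) = -20/t
v(L) = ⅘ + 81/L (v(L) = 81/L - 12*(-1/15) = 81/L + ⅘ = ⅘ + 81/L)
(14700 + Y(-162)) + v(K(-5)) = (14700 + 62) + (⅘ + 81/((-20/(-5)))) = 14762 + (⅘ + 81/((-20*(-⅕)))) = 14762 + (⅘ + 81/4) = 14762 + 421/20 = 295661/20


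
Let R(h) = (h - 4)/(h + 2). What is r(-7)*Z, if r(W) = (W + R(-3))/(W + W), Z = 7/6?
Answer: 0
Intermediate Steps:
Z = 7/6 (Z = 7*(⅙) = 7/6 ≈ 1.1667)
R(h) = (-4 + h)/(2 + h)
r(W) = (7 + W)/(2*W) (r(W) = (W + (-4 - 3)/(2 - 3))/(W + W) = (W - 7/(-1))/((2*W)) = (W - 1*(-7))*(1/(2*W)) = (W + 7)*(1/(2*W)) = (7 + W)*(1/(2*W)) = (7 + W)/(2*W))
r(-7)*Z = ((½)*(7 - 7)/(-7))*(7/6) = ((½)*(-⅐)*0)*(7/6) = 0*(7/6) = 0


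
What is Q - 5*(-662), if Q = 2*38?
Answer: 3386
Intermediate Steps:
Q = 76
Q - 5*(-662) = 76 - 5*(-662) = 76 + 3310 = 3386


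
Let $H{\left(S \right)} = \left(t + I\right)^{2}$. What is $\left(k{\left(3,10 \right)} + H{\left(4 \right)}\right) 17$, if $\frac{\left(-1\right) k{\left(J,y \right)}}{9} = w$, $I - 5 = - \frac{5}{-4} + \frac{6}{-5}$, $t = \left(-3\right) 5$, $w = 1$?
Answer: $\frac{612017}{400} \approx 1530.0$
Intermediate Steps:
$t = -15$
$I = \frac{101}{20}$ ($I = 5 + \left(- \frac{5}{-4} + \frac{6}{-5}\right) = 5 + \left(\left(-5\right) \left(- \frac{1}{4}\right) + 6 \left(- \frac{1}{5}\right)\right) = 5 + \left(\frac{5}{4} - \frac{6}{5}\right) = 5 + \frac{1}{20} = \frac{101}{20} \approx 5.05$)
$k{\left(J,y \right)} = -9$ ($k{\left(J,y \right)} = \left(-9\right) 1 = -9$)
$H{\left(S \right)} = \frac{39601}{400}$ ($H{\left(S \right)} = \left(-15 + \frac{101}{20}\right)^{2} = \left(- \frac{199}{20}\right)^{2} = \frac{39601}{400}$)
$\left(k{\left(3,10 \right)} + H{\left(4 \right)}\right) 17 = \left(-9 + \frac{39601}{400}\right) 17 = \frac{36001}{400} \cdot 17 = \frac{612017}{400}$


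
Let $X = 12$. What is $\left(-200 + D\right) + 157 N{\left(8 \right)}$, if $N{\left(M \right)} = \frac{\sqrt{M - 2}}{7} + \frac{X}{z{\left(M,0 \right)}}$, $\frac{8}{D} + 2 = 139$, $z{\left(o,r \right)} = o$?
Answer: $\frac{9743}{274} + \frac{157 \sqrt{6}}{7} \approx 90.497$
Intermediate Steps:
$D = \frac{8}{137}$ ($D = \frac{8}{-2 + 139} = \frac{8}{137} \approx 0.058394$)
$N{\left(M \right)} = \frac{12}{M} + \frac{\sqrt{-2 + M}}{7}$ ($N{\left(M \right)} = \frac{\sqrt{M - 2}}{7} + \frac{12}{M} = \sqrt{-2 + M} \frac{1}{7} + \frac{12}{M} = \frac{\sqrt{-2 + M}}{7} + \frac{12}{M} = \frac{12}{M} + \frac{\sqrt{-2 + M}}{7}$)
$\left(-200 + D\right) + 157 N{\left(8 \right)} = \left(-200 + \frac{8}{137}\right) + 157 \left(\frac{12}{8} + \frac{\sqrt{-2 + 8}}{7}\right) = - \frac{27392}{137} + 157 \left(12 \cdot \frac{1}{8} + \frac{\sqrt{6}}{7}\right) = - \frac{27392}{137} + 157 \left(\frac{3}{2} + \frac{\sqrt{6}}{7}\right) = - \frac{27392}{137} + \left(\frac{471}{2} + \frac{157 \sqrt{6}}{7}\right) = \frac{9743}{274} + \frac{157 \sqrt{6}}{7}$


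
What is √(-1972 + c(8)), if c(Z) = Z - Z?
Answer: 2*I*√493 ≈ 44.407*I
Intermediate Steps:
c(Z) = 0
√(-1972 + c(8)) = √(-1972 + 0) = √(-1972) = 2*I*√493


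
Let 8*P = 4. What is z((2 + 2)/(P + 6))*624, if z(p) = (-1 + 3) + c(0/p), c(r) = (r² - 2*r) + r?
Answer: 1248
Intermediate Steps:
P = ½ (P = (⅛)*4 = ½ ≈ 0.50000)
c(r) = r² - r
z(p) = 2 (z(p) = (-1 + 3) + (0/p)*(-1 + 0/p) = 2 + 0*(-1 + 0) = 2 + 0*(-1) = 2 + 0 = 2)
z((2 + 2)/(P + 6))*624 = 2*624 = 1248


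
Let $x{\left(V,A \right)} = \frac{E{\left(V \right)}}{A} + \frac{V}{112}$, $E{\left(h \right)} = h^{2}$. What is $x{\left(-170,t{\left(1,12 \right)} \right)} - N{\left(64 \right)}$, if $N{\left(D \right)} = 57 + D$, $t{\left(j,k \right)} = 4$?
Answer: $\frac{397739}{56} \approx 7102.5$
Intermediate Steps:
$x{\left(V,A \right)} = \frac{V}{112} + \frac{V^{2}}{A}$ ($x{\left(V,A \right)} = \frac{V^{2}}{A} + \frac{V}{112} = \frac{V}{112} + \frac{V^{2}}{A}$)
$x{\left(-170,t{\left(1,12 \right)} \right)} - N{\left(64 \right)} = \left(\frac{1}{112} \left(-170\right) + \frac{\left(-170\right)^{2}}{4}\right) - \left(57 + 64\right) = \left(- \frac{85}{56} + \frac{1}{4} \cdot 28900\right) - 121 = \left(- \frac{85}{56} + 7225\right) - 121 = \frac{404515}{56} - 121 = \frac{397739}{56}$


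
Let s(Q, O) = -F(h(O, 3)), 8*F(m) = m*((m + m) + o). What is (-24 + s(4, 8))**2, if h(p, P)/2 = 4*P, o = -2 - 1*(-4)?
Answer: 30276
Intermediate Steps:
o = 2 (o = -2 + 4 = 2)
h(p, P) = 8*P (h(p, P) = 2*(4*P) = 8*P)
F(m) = m*(2 + 2*m)/8 (F(m) = (m*((m + m) + 2))/8 = (m*(2*m + 2))/8 = (m*(2 + 2*m))/8 = m*(2 + 2*m)/8)
s(Q, O) = -150 (s(Q, O) = -8*3*(1 + 8*3)/4 = -24*(1 + 24)/4 = -24*25/4 = -1*150 = -150)
(-24 + s(4, 8))**2 = (-24 - 150)**2 = (-174)**2 = 30276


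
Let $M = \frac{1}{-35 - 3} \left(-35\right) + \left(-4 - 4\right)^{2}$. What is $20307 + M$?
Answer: $\frac{774133}{38} \approx 20372.0$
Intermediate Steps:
$M = \frac{2467}{38}$ ($M = \frac{1}{-38} \left(-35\right) + \left(-8\right)^{2} = \left(- \frac{1}{38}\right) \left(-35\right) + 64 = \frac{35}{38} + 64 = \frac{2467}{38} \approx 64.921$)
$20307 + M = 20307 + \frac{2467}{38} = \frac{774133}{38}$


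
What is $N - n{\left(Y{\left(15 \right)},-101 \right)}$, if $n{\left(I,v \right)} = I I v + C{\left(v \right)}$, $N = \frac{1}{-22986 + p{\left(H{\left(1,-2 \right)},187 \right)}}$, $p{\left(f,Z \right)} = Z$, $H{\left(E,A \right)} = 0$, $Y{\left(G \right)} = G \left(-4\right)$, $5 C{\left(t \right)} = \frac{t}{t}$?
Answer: $\frac{41448559196}{113995} \approx 3.636 \cdot 10^{5}$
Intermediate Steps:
$C{\left(t \right)} = \frac{1}{5}$ ($C{\left(t \right)} = \frac{t \frac{1}{t}}{5} = \frac{1}{5} \cdot 1 = \frac{1}{5}$)
$Y{\left(G \right)} = - 4 G$
$N = - \frac{1}{22799}$ ($N = \frac{1}{-22986 + 187} = \frac{1}{-22799} = - \frac{1}{22799} \approx -4.3862 \cdot 10^{-5}$)
$n{\left(I,v \right)} = \frac{1}{5} + v I^{2}$ ($n{\left(I,v \right)} = I I v + \frac{1}{5} = I^{2} v + \frac{1}{5} = v I^{2} + \frac{1}{5} = \frac{1}{5} + v I^{2}$)
$N - n{\left(Y{\left(15 \right)},-101 \right)} = - \frac{1}{22799} - \left(\frac{1}{5} - 101 \left(\left(-4\right) 15\right)^{2}\right) = - \frac{1}{22799} - \left(\frac{1}{5} - 101 \left(-60\right)^{2}\right) = - \frac{1}{22799} - \left(\frac{1}{5} - 363600\right) = - \frac{1}{22799} - - \frac{1817999}{5} = - \frac{1}{22799} + \frac{1817999}{5} = \frac{41448559196}{113995}$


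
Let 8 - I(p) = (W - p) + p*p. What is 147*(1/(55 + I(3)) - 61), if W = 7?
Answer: -448203/50 ≈ -8964.1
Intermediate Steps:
I(p) = 1 + p - p² (I(p) = 8 - ((7 - p) + p*p) = 8 - ((7 - p) + p²) = 8 - (7 + p² - p) = 8 + (-7 + p - p²) = 1 + p - p²)
147*(1/(55 + I(3)) - 61) = 147*(1/(55 + (1 + 3 - 1*3²)) - 61) = 147*(1/(55 + (1 + 3 - 1*9)) - 61) = 147*(1/(55 + (1 + 3 - 9)) - 61) = 147*(1/(55 - 5) - 61) = 147*(1/50 - 61) = 147*(-3049/50) = -448203/50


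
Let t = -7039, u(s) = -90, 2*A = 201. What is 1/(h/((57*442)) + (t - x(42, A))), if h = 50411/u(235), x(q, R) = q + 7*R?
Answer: -2267460/17651092781 ≈ -0.00012846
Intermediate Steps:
A = 201/2 (A = (½)*201 = 201/2 ≈ 100.50)
h = -50411/90 (h = 50411/(-90) = 50411*(-1/90) = -50411/90 ≈ -560.12)
1/(h/((57*442)) + (t - x(42, A))) = 1/(-50411/(90*(57*442)) + (-7039 - (42 + 7*(201/2)))) = 1/(-50411/90/25194 + (-7039 - (42 + 1407/2))) = 1/(-50411/90*1/25194 + (-7039 - 1*1491/2)) = 1/(-50411/2267460 + (-7039 - 1491/2)) = 1/(-50411/2267460 - 15569/2) = 1/(-17651092781/2267460) = -2267460/17651092781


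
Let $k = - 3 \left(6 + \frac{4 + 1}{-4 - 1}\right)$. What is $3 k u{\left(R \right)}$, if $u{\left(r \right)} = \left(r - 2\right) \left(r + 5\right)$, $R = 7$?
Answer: $-2700$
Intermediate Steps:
$k = -15$ ($k = - 3 \left(6 + \frac{5}{-5}\right) = - 3 \left(6 + 5 \left(- \frac{1}{5}\right)\right) = - 3 \left(6 - 1\right) = \left(-3\right) 5 = -15$)
$u{\left(r \right)} = \left(-2 + r\right) \left(5 + r\right)$
$3 k u{\left(R \right)} = 3 \left(-15\right) \left(-10 + 7^{2} + 3 \cdot 7\right) = - 45 \left(-10 + 49 + 21\right) = \left(-45\right) 60 = -2700$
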